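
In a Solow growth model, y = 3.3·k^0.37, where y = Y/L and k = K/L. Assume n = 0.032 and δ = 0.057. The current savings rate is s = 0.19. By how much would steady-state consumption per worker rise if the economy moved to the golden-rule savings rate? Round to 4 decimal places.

Capital per worker breaks even when investment replaces (n + δ)·k; here n + δ = 0.089.
Current steady state (s = 0.19): k* = (0.19·3.3/0.089)^(1/0.63) ≈ 22.1737, y* = 3.3·22.1737^0.37 ≈ 10.3866, c* = (1−0.19)·10.3866 ≈ 8.4132.
Setting f'(k) = n+δ gives 0.37·3.3·k^(0.37−1) = 0.089, hence k_gold = (0.37·3.3/0.089)^(1/0.63) ≈ 63.8673.
y_gold = 3.3·63.8673^0.37 ≈ 15.3627, c_gold = y_gold − 0.089·k_gold ≈ 9.6785.
Gain: Δc = 9.6785 − 8.4132 ≈ 1.2653.

Δc ≈ 1.2653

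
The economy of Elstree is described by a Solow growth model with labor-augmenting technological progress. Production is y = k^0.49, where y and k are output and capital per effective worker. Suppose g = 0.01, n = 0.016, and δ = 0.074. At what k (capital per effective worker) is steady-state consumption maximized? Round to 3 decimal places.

k_gold ≈ 22.559

Break-even investment rate: n + g + δ = 0.016 + 0.01 + 0.074 = 0.1.
At the golden rule the marginal product of capital equals n+g+δ: 0.49·k^(0.49−1) = 0.1. Solving, k_gold = (0.49/0.1)^(1/0.51) ≈ 22.5593.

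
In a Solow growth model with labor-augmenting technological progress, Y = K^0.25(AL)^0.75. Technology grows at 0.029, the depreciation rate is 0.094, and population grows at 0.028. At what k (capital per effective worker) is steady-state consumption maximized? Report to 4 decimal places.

Capital per effective worker breaks even when investment replaces (n + g + δ)·k; here n + g + δ = 0.151.
Golden rule sets MPK = n+g+δ: 0.25·k^(0.25−1) = 0.151, so k_gold = (0.25/0.151)^(1/0.75) ≈ 1.9586.

k_gold ≈ 1.9586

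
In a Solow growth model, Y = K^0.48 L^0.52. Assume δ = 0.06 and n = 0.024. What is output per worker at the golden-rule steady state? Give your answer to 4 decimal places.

The effective depreciation rate is n + δ = 0.024 + 0.06 = 0.084.
Setting f'(k) = n+δ gives 0.48·k^(0.48−1) = 0.084, hence k_gold = (0.48/0.084)^(1/0.52) ≈ 28.5559.
Output: y_gold = k_gold^0.48 = 28.5559^0.48 ≈ 4.9973.

y_gold ≈ 4.9973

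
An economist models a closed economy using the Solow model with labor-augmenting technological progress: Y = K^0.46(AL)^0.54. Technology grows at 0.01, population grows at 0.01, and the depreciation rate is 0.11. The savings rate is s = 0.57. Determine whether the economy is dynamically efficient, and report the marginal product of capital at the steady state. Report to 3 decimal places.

n + g + δ = 0.01 + 0.01 + 0.11 = 0.13.
Steady-state k*: s·k^0.46 = 0.13·k gives k* = (0.57/0.13)^(1/0.54) ≈ 15.4441.
MPK = 0.46·15.4441^(-0.54) ≈ 0.1049.
MPK < n+g+δ = 0.13, so the economy is dynamically inefficient (over-saving).

dynamically inefficient; MPK ≈ 0.105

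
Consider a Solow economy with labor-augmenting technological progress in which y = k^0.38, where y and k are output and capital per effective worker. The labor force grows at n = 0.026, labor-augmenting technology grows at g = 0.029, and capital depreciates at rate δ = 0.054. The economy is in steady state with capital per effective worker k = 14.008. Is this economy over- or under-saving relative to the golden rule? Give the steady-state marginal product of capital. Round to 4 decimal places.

over-saving; MPK ≈ 0.0740

Break-even investment rate: n + g + δ = 0.026 + 0.029 + 0.054 = 0.109.
MPK = 0.38·k^(0.38−1) = 0.38·14.008^(-0.62) ≈ 0.0740.
MPK < 0.109, so the economy is dynamically inefficient (over-saving).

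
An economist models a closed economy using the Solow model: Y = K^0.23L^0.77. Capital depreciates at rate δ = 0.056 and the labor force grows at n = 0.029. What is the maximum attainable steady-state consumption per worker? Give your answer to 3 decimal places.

The effective depreciation rate is n + δ = 0.029 + 0.056 = 0.085.
At the golden rule the marginal product of capital equals n+δ: 0.23·k^(0.23−1) = 0.085. Solving, k_gold = (0.23/0.085)^(1/0.77) ≈ 3.6428.
y_gold = 3.6428^0.23 ≈ 1.3463.
c_gold = y_gold − (n+δ)·k_gold = 1.3463 − 0.085·3.6428 ≈ 1.0366.

c_gold ≈ 1.037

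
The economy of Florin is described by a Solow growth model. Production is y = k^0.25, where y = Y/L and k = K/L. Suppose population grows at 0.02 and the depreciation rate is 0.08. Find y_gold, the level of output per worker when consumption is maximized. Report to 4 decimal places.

y_gold ≈ 1.3572

n + δ = 0.02 + 0.08 = 0.1.
At the golden rule the marginal product of capital equals n+δ: 0.25·k^(0.25−1) = 0.1. Solving, k_gold = (0.25/0.1)^(1/0.75) ≈ 3.3930.
Output: y_gold = k_gold^0.25 = 3.3930^0.25 ≈ 1.3572.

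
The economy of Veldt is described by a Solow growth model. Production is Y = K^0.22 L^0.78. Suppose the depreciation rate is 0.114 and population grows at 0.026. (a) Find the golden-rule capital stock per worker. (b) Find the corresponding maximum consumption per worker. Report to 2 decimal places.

(a) k_gold ≈ 1.79; (b) c_gold ≈ 0.89

Capital per worker breaks even when investment replaces (n + δ)·k; here n + δ = 0.14.
Golden rule sets MPK = n+δ: 0.22·k^(0.22−1) = 0.14, so k_gold = (0.22/0.14)^(1/0.78) ≈ 1.7851.
y_gold = 1.7851^0.22 ≈ 1.1360; c_gold = y_gold − 0.14·k_gold ≈ 0.8861.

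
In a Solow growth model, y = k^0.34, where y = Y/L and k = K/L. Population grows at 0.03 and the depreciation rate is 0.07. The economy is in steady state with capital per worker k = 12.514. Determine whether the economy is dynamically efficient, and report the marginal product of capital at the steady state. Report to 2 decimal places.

dynamically inefficient; MPK ≈ 0.06

Break-even investment rate: n + δ = 0.03 + 0.07 = 0.1.
MPK = 0.34·k^(0.34−1) = 0.34·12.514^(-0.66) ≈ 0.0642.
MPK < 0.1, so the economy is dynamically inefficient (over-saving).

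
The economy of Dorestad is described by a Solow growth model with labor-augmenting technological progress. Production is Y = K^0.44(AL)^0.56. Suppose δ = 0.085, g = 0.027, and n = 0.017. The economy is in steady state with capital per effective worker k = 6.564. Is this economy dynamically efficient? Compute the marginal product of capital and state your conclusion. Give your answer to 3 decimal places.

Capital per effective worker breaks even when investment replaces (n + g + δ)·k; here n + g + δ = 0.129.
MPK = 0.44·k^(0.44−1) = 0.44·6.564^(-0.56) ≈ 0.1534.
MPK > 0.129, so the economy is dynamically efficient (under-saving).

dynamically efficient; MPK ≈ 0.153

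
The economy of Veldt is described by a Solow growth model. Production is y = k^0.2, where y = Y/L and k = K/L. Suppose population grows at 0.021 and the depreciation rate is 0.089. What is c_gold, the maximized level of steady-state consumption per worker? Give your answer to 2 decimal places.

c_gold ≈ 0.93

The effective depreciation rate is n + δ = 0.021 + 0.089 = 0.11.
Setting f'(k) = n+δ gives 0.2·k^(0.2−1) = 0.11, hence k_gold = (0.2/0.11)^(1/0.8) ≈ 2.1113.
y_gold = 2.1113^0.2 ≈ 1.1612.
c_gold = y_gold − (n+δ)·k_gold = 1.1612 − 0.11·2.1113 ≈ 0.9290.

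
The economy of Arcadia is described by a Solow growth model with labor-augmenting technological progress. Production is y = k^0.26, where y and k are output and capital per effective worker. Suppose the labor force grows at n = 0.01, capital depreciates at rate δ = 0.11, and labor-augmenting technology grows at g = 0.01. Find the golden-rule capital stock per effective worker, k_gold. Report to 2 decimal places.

n + g + δ = 0.01 + 0.01 + 0.11 = 0.13.
Setting f'(k) = n+g+δ gives 0.26·k^(0.26−1) = 0.13, hence k_gold = (0.26/0.13)^(1/0.74) ≈ 2.5515.

k_gold ≈ 2.55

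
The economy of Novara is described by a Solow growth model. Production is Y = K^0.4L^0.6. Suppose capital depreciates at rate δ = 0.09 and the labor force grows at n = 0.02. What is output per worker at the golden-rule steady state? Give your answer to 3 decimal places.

The effective depreciation rate is n + δ = 0.02 + 0.09 = 0.11.
Setting f'(k) = n+δ gives 0.4·k^(0.4−1) = 0.11, hence k_gold = (0.4/0.11)^(1/0.6) ≈ 8.5990.
Output: y_gold = k_gold^0.4 = 8.5990^0.4 ≈ 2.3647.

y_gold ≈ 2.365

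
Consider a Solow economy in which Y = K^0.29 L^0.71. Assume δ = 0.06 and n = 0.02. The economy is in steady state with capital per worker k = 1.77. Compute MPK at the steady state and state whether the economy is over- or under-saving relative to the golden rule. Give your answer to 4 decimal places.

Capital per worker breaks even when investment replaces (n + δ)·k; here n + δ = 0.08.
MPK = 0.29·k^(0.29−1) = 0.29·1.77^(-0.71) ≈ 0.1933.
MPK > 0.08, so the economy is dynamically efficient (under-saving).

under-saving; MPK ≈ 0.1933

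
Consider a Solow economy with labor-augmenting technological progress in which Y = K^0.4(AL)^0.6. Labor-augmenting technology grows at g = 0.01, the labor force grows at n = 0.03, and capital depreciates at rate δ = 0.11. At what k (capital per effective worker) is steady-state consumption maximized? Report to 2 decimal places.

k_gold ≈ 5.13

Capital per effective worker breaks even when investment replaces (n + g + δ)·k; here n + g + δ = 0.15.
Setting f'(k) = n+g+δ gives 0.4·k^(0.4−1) = 0.15, hence k_gold = (0.4/0.15)^(1/0.6) ≈ 5.1280.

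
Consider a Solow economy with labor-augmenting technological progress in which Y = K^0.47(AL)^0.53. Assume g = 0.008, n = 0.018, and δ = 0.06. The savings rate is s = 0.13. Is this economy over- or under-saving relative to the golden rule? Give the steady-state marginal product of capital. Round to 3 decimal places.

Break-even investment rate: n + g + δ = 0.018 + 0.008 + 0.06 = 0.086.
Steady-state k*: s·k^0.47 = 0.086·k gives k* = (0.13/0.086)^(1/0.53) ≈ 2.1806.
MPK = 0.47·2.1806^(-0.53) ≈ 0.3109.
MPK > n+g+δ = 0.086, so the economy is dynamically efficient (under-saving).

under-saving; MPK ≈ 0.311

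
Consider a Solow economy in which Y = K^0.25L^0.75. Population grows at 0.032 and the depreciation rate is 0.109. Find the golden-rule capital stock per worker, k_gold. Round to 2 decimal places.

n + δ = 0.032 + 0.109 = 0.141.
Maximizing c = f(k) − (n+δ)·k gives f'(k) = n+δ, i.e. 0.25·k^(0.25−1) = 0.141, so k_gold = (0.25/0.141)^(1/0.75) ≈ 2.1460.

k_gold ≈ 2.15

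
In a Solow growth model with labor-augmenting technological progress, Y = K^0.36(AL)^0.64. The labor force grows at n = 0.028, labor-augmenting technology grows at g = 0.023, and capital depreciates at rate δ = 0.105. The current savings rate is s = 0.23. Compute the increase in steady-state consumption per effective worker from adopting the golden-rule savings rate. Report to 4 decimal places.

Break-even investment rate: n + g + δ = 0.028 + 0.023 + 0.105 = 0.156.
Current steady state (s = 0.23): k* = (0.23/0.156)^(1/0.64) ≈ 1.8342, y* = 1.8342^0.36 ≈ 1.2441, c* = (1−0.23)·1.2441 ≈ 0.9579.
Maximizing c = f(k) − (n+g+δ)·k gives f'(k) = n+g+δ, i.e. 0.36·k^(0.36−1) = 0.156, so k_gold = (0.36/0.156)^(1/0.64) ≈ 3.6937.
y_gold = 3.6937^0.36 ≈ 1.6006, c_gold = y_gold − 0.156·k_gold ≈ 1.0244.
Gain: Δc = 1.0244 − 0.9579 ≈ 0.0665.

Δc ≈ 0.0665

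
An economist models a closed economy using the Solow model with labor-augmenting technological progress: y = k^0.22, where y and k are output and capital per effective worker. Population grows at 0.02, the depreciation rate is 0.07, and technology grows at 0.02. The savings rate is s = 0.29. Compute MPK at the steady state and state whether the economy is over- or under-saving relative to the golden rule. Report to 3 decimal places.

Capital per effective worker breaks even when investment replaces (n + g + δ)·k; here n + g + δ = 0.11.
Steady-state k*: s·k^0.22 = 0.11·k gives k* = (0.29/0.11)^(1/0.78) ≈ 3.4654.
MPK = 0.22·3.4654^(-0.78) ≈ 0.0834.
MPK < n+g+δ = 0.11, so the economy is dynamically inefficient (over-saving).

over-saving; MPK ≈ 0.083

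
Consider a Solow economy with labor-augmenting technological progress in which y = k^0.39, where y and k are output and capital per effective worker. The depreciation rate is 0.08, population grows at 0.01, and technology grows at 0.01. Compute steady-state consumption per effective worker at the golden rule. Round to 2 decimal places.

Capital per effective worker breaks even when investment replaces (n + g + δ)·k; here n + g + δ = 0.1.
Maximizing c = f(k) − (n+g+δ)·k gives f'(k) = n+g+δ, i.e. 0.39·k^(0.39−1) = 0.1, so k_gold = (0.39/0.1)^(1/0.61) ≈ 9.3102.
y_gold = 9.3102^0.39 ≈ 2.3872.
c_gold = y_gold − (n+g+δ)·k_gold = 2.3872 − 0.1·9.3102 ≈ 1.4562.

c_gold ≈ 1.46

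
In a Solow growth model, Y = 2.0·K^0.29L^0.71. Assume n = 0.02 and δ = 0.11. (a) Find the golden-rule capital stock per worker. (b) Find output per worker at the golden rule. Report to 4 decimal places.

(a) k_gold ≈ 8.2180; (b) y_gold ≈ 3.6839

Capital per worker breaks even when investment replaces (n + δ)·k; here n + δ = 0.13.
Setting f'(k) = n+δ gives 0.29·2.0·k^(0.29−1) = 0.13, hence k_gold = (0.29·2.0/0.13)^(1/0.71) ≈ 8.2180.
y_gold = 2.0·8.2180^0.29 ≈ 3.6839.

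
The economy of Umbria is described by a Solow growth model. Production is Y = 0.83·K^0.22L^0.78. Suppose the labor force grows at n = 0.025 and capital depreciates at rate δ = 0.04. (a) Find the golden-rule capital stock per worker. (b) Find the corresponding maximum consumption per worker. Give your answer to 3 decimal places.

The effective depreciation rate is n + δ = 0.025 + 0.04 = 0.065.
Golden rule sets MPK = n+δ: 0.22·0.83·k^(0.22−1) = 0.065, so k_gold = (0.22·0.83/0.065)^(1/0.78) ≈ 3.7593.
y_gold = 0.83·3.7593^0.22 ≈ 1.1107; c_gold = y_gold − 0.065·k_gold ≈ 0.8664.

(a) k_gold ≈ 3.759; (b) c_gold ≈ 0.866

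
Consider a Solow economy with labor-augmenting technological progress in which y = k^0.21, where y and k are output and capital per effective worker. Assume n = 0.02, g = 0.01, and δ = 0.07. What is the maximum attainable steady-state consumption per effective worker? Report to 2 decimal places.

The effective depreciation rate is n + g + δ = 0.02 + 0.01 + 0.07 = 0.1.
Golden rule sets MPK = n+g+δ: 0.21·k^(0.21−1) = 0.1, so k_gold = (0.21/0.1)^(1/0.79) ≈ 2.5578.
y_gold = 2.5578^0.21 ≈ 1.2180.
c_gold = y_gold − (n+g+δ)·k_gold = 1.2180 − 0.1·2.5578 ≈ 0.9622.

c_gold ≈ 0.96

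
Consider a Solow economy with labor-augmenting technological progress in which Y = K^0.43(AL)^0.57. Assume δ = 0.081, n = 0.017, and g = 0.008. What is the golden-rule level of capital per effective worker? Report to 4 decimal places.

k_gold ≈ 11.6668

Break-even investment rate: n + g + δ = 0.017 + 0.008 + 0.081 = 0.106.
Maximizing c = f(k) − (n+g+δ)·k gives f'(k) = n+g+δ, i.e. 0.43·k^(0.43−1) = 0.106, so k_gold = (0.43/0.106)^(1/0.57) ≈ 11.6668.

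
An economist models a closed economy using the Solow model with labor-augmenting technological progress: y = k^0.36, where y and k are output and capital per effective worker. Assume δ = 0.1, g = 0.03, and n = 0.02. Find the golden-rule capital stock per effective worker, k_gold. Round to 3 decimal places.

n + g + δ = 0.02 + 0.03 + 0.1 = 0.15.
At the golden rule the marginal product of capital equals n+g+δ: 0.36·k^(0.36−1) = 0.15. Solving, k_gold = (0.36/0.15)^(1/0.64) ≈ 3.9272.

k_gold ≈ 3.927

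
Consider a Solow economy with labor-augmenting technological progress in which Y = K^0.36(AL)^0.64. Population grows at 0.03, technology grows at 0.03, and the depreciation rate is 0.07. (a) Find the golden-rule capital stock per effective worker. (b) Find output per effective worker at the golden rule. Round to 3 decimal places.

Capital per effective worker breaks even when investment replaces (n + g + δ)·k; here n + g + δ = 0.13.
Golden rule sets MPK = n+g+δ: 0.36·k^(0.36−1) = 0.13, so k_gold = (0.36/0.13)^(1/0.64) ≈ 4.9112.
y_gold = 4.9112^0.36 ≈ 1.7735.

(a) k_gold ≈ 4.911; (b) y_gold ≈ 1.773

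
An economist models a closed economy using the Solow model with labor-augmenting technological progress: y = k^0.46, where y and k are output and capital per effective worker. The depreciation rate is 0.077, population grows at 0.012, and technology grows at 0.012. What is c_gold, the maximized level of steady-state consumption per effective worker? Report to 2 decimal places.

c_gold ≈ 1.96

Break-even investment rate: n + g + δ = 0.012 + 0.012 + 0.077 = 0.101.
At the golden rule the marginal product of capital equals n+g+δ: 0.46·k^(0.46−1) = 0.101. Solving, k_gold = (0.46/0.101)^(1/0.54) ≈ 16.5702.
y_gold = 16.5702^0.46 ≈ 3.6382.
c_gold = y_gold − (n+g+δ)·k_gold = 3.6382 − 0.101·16.5702 ≈ 1.9646.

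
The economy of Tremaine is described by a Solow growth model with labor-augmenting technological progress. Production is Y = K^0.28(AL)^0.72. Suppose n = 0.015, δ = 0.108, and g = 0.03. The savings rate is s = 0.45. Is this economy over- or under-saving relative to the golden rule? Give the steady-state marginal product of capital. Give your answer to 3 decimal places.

Capital per effective worker breaks even when investment replaces (n + g + δ)·k; here n + g + δ = 0.153.
Steady-state k*: s·k^0.28 = 0.153·k gives k* = (0.45/0.153)^(1/0.72) ≈ 4.4743.
MPK = 0.28·4.4743^(-0.72) ≈ 0.0952.
MPK < n+g+δ = 0.153, so the economy is dynamically inefficient (over-saving).

over-saving; MPK ≈ 0.095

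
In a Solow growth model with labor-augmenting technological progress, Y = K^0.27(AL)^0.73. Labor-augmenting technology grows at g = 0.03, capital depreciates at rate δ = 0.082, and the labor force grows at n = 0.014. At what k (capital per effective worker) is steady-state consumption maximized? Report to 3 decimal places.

k_gold ≈ 2.841

The effective depreciation rate is n + g + δ = 0.014 + 0.03 + 0.082 = 0.126.
At the golden rule the marginal product of capital equals n+g+δ: 0.27·k^(0.27−1) = 0.126. Solving, k_gold = (0.27/0.126)^(1/0.73) ≈ 2.8406.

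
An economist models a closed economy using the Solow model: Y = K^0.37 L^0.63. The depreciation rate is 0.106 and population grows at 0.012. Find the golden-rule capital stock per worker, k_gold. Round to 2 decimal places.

k_gold ≈ 6.13

Break-even investment rate: n + δ = 0.012 + 0.106 = 0.118.
Setting f'(k) = n+δ gives 0.37·k^(0.37−1) = 0.118, hence k_gold = (0.37/0.118)^(1/0.63) ≈ 6.1349.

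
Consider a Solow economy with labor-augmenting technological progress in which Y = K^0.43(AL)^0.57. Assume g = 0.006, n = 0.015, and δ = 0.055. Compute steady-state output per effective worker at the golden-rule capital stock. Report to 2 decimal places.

n + g + δ = 0.015 + 0.006 + 0.055 = 0.076.
Golden rule sets MPK = n+g+δ: 0.43·k^(0.43−1) = 0.076, so k_gold = (0.43/0.076)^(1/0.57) ≈ 20.9145.
Output: y_gold = k_gold^0.43 = 20.9145^0.43 ≈ 3.6965.

y_gold ≈ 3.70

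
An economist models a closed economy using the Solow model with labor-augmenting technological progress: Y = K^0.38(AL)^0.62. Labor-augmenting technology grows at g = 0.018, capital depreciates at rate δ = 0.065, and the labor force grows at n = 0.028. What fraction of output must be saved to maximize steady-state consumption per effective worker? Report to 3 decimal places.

s_gold = 0.380

n + g + δ = 0.028 + 0.018 + 0.065 = 0.111.
At the golden rule MPK = n+g+δ, and in any Cobb-Douglas steady state s = (n+g+δ)·k/y = MPK·k/y = capital's share 0.38.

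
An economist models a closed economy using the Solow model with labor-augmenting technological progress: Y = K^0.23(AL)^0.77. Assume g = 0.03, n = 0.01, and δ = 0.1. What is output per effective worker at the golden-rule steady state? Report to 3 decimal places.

n + g + δ = 0.01 + 0.03 + 0.1 = 0.14.
Setting f'(k) = n+g+δ gives 0.23·k^(0.23−1) = 0.14, hence k_gold = (0.23/0.14)^(1/0.77) ≈ 1.9055.
Output: y_gold = k_gold^0.23 = 1.9055^0.23 ≈ 1.1598.

y_gold ≈ 1.160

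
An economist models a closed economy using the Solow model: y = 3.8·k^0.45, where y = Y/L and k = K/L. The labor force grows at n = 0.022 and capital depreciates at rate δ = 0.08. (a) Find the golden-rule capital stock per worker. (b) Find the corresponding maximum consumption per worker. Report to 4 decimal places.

n + δ = 0.022 + 0.08 = 0.102.
Maximizing c = f(k) − (n+δ)·k gives f'(k) = n+δ, i.e. 0.45·3.8·k^(0.45−1) = 0.102, so k_gold = (0.45·3.8/0.102)^(1/0.55) ≈ 168.3350.
y_gold = 3.8·168.3350^0.45 ≈ 38.1559; c_gold = y_gold − 0.102·k_gold ≈ 20.9858.

(a) k_gold ≈ 168.3350; (b) c_gold ≈ 20.9858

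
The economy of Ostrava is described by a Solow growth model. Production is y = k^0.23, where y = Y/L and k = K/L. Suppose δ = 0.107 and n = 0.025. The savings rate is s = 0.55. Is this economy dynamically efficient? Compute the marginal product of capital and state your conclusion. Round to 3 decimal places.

dynamically inefficient; MPK ≈ 0.055

n + δ = 0.025 + 0.107 = 0.132.
Steady-state k*: s·k^0.23 = 0.132·k gives k* = (0.55/0.132)^(1/0.77) ≈ 6.3815.
MPK = 0.23·6.3815^(-0.77) ≈ 0.0552.
MPK < n+δ = 0.132, so the economy is dynamically inefficient (over-saving).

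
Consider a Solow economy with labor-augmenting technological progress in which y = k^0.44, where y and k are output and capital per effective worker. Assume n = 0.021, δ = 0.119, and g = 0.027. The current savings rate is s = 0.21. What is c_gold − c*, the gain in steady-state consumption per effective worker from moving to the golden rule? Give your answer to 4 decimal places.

Break-even investment rate: n + g + δ = 0.021 + 0.027 + 0.119 = 0.167.
Current steady state (s = 0.21): k* = (0.21/0.167)^(1/0.56) ≈ 1.5055, y* = 1.5055^0.44 ≈ 1.1972, c* = (1−0.21)·1.1972 ≈ 0.9458.
Golden rule sets MPK = n+g+δ: 0.44·k^(0.44−1) = 0.167, so k_gold = (0.44/0.167)^(1/0.56) ≈ 5.6405.
y_gold = 5.6405^0.44 ≈ 2.1408, c_gold = y_gold − 0.167·k_gold ≈ 1.1989.
Gain: Δc = 1.1989 − 0.9458 ≈ 0.2530.

Δc ≈ 0.2530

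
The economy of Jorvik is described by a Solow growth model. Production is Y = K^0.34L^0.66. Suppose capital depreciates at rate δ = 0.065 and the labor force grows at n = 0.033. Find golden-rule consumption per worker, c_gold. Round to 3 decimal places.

c_gold ≈ 1.253

Capital per worker breaks even when investment replaces (n + δ)·k; here n + δ = 0.098.
Maximizing c = f(k) − (n+δ)·k gives f'(k) = n+δ, i.e. 0.34·k^(0.34−1) = 0.098, so k_gold = (0.34/0.098)^(1/0.66) ≈ 6.5851.
y_gold = 6.5851^0.34 ≈ 1.8981.
c_gold = y_gold − (n+δ)·k_gold = 1.8981 − 0.098·6.5851 ≈ 1.2527.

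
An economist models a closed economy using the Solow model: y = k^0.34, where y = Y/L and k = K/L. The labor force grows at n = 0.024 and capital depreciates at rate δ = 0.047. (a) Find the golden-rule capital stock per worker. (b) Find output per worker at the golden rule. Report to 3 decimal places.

(a) k_gold ≈ 10.731; (b) y_gold ≈ 2.241

Capital per worker breaks even when investment replaces (n + δ)·k; here n + δ = 0.071.
Maximizing c = f(k) − (n+δ)·k gives f'(k) = n+δ, i.e. 0.34·k^(0.34−1) = 0.071, so k_gold = (0.34/0.071)^(1/0.66) ≈ 10.7309.
y_gold = 10.7309^0.34 ≈ 2.2409.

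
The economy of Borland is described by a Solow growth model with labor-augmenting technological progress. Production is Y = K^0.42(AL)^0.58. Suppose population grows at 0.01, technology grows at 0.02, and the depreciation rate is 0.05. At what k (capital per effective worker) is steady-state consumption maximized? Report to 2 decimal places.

k_gold ≈ 17.44

Break-even investment rate: n + g + δ = 0.01 + 0.02 + 0.05 = 0.08.
At the golden rule the marginal product of capital equals n+g+δ: 0.42·k^(0.42−1) = 0.08. Solving, k_gold = (0.42/0.08)^(1/0.58) ≈ 17.4443.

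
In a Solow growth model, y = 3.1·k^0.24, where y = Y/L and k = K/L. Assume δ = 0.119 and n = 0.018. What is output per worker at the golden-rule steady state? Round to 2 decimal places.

y_gold ≈ 5.29

Capital per worker breaks even when investment replaces (n + δ)·k; here n + δ = 0.137.
Setting f'(k) = n+δ gives 0.24·3.1·k^(0.24−1) = 0.137, hence k_gold = (0.24·3.1/0.137)^(1/0.76) ≈ 9.2664.
Output: y_gold = 3.1·k_gold^0.24 = 3.1·9.2664^0.24 ≈ 5.2896.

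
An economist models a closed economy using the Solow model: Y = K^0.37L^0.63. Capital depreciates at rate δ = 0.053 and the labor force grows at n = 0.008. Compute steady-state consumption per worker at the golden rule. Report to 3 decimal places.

Break-even investment rate: n + δ = 0.008 + 0.053 = 0.061.
Golden rule sets MPK = n+δ: 0.37·k^(0.37−1) = 0.061, so k_gold = (0.37/0.061)^(1/0.63) ≈ 17.4845.
y_gold = 17.4845^0.37 ≈ 2.8826.
c_gold = y_gold − (n+δ)·k_gold = 2.8826 − 0.061·17.4845 ≈ 1.8160.

c_gold ≈ 1.816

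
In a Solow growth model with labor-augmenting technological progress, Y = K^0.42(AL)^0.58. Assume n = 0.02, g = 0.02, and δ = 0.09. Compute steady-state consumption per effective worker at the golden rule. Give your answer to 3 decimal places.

n + g + δ = 0.02 + 0.02 + 0.09 = 0.13.
At the golden rule the marginal product of capital equals n+g+δ: 0.42·k^(0.42−1) = 0.13. Solving, k_gold = (0.42/0.13)^(1/0.58) ≈ 7.5529.
y_gold = 7.5529^0.42 ≈ 2.3378.
c_gold = y_gold − (n+g+δ)·k_gold = 2.3378 − 0.13·7.5529 ≈ 1.3559.

c_gold ≈ 1.356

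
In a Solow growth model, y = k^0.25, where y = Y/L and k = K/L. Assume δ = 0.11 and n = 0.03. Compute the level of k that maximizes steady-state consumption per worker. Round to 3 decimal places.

n + δ = 0.03 + 0.11 = 0.14.
Maximizing c = f(k) − (n+δ)·k gives f'(k) = n+δ, i.e. 0.25·k^(0.25−1) = 0.14, so k_gold = (0.25/0.14)^(1/0.75) ≈ 2.1665.

k_gold ≈ 2.166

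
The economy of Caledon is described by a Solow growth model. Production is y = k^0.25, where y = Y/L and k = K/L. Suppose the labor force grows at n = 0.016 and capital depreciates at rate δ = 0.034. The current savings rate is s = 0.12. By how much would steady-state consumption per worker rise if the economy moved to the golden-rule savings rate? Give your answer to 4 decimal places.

Capital per worker breaks even when investment replaces (n + δ)·k; here n + δ = 0.05.
Current steady state (s = 0.12): k* = (0.12/0.05)^(1/0.75) ≈ 3.2133, y* = 3.2133^0.25 ≈ 1.3389, c* = (1−0.12)·1.3389 ≈ 1.1782.
At the golden rule the marginal product of capital equals n+δ: 0.25·k^(0.25−1) = 0.05. Solving, k_gold = (0.25/0.05)^(1/0.75) ≈ 8.5499.
y_gold = 8.5499^0.25 ≈ 1.7100, c_gold = y_gold − 0.05·k_gold ≈ 1.2825.
Gain: Δc = 1.2825 − 1.1782 ≈ 0.1043.

Δc ≈ 0.1043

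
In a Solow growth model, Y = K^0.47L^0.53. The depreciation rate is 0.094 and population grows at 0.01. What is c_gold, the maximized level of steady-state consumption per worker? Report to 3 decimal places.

n + δ = 0.01 + 0.094 = 0.104.
At the golden rule the marginal product of capital equals n+δ: 0.47·k^(0.47−1) = 0.104. Solving, k_gold = (0.47/0.104)^(1/0.53) ≈ 17.2175.
y_gold = 17.2175^0.47 ≈ 3.8098.
c_gold = y_gold − (n+δ)·k_gold = 3.8098 − 0.104·17.2175 ≈ 2.0192.

c_gold ≈ 2.019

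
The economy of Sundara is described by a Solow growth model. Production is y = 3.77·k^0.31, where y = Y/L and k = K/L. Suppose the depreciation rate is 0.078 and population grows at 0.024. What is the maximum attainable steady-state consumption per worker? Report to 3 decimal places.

Break-even investment rate: n + δ = 0.024 + 0.078 = 0.102.
At the golden rule the marginal product of capital equals n+δ: 0.31·3.77·k^(0.31−1) = 0.102. Solving, k_gold = (0.31·3.77/0.102)^(1/0.69) ≈ 34.2714.
y_gold = 3.77·34.2714^0.31 ≈ 11.2764.
c_gold = y_gold − (n+δ)·k_gold = 11.2764 − 0.102·34.2714 ≈ 7.7807.

c_gold ≈ 7.781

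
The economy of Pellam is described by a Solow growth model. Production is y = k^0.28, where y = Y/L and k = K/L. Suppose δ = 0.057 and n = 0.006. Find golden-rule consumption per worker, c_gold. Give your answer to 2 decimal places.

c_gold ≈ 1.29

Capital per worker breaks even when investment replaces (n + δ)·k; here n + δ = 0.063.
At the golden rule the marginal product of capital equals n+δ: 0.28·k^(0.28−1) = 0.063. Solving, k_gold = (0.28/0.063)^(1/0.72) ≈ 7.9386.
y_gold = 7.9386^0.28 ≈ 1.7862.
c_gold = y_gold − (n+δ)·k_gold = 1.7862 − 0.063·7.9386 ≈ 1.2861.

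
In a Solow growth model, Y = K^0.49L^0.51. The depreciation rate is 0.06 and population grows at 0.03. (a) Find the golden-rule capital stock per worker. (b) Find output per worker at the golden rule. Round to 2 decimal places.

(a) k_gold ≈ 27.74; (b) y_gold ≈ 5.09

The effective depreciation rate is n + δ = 0.03 + 0.06 = 0.09.
Maximizing c = f(k) − (n+δ)·k gives f'(k) = n+δ, i.e. 0.49·k^(0.49−1) = 0.09, so k_gold = (0.49/0.09)^(1/0.51) ≈ 27.7362.
y_gold = 27.7362^0.49 ≈ 5.0944.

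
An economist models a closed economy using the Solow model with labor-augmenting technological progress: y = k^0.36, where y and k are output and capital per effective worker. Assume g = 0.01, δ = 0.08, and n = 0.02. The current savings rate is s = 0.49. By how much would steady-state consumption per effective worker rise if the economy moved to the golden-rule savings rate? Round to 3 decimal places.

Break-even investment rate: n + g + δ = 0.02 + 0.01 + 0.08 = 0.11.
Current steady state (s = 0.49): k* = (0.49/0.11)^(1/0.64) ≈ 10.3218, y* = 10.3218^0.36 ≈ 2.3171, c* = (1−0.49)·2.3171 ≈ 1.1817.
Golden rule sets MPK = n+g+δ: 0.36·k^(0.36−1) = 0.11, so k_gold = (0.36/0.11)^(1/0.64) ≈ 6.3760.
y_gold = 6.3760^0.36 ≈ 1.9482, c_gold = y_gold − 0.11·k_gold ≈ 1.2469.
Gain: Δc = 1.2469 − 1.1817 ≈ 0.0651.

Δc ≈ 0.065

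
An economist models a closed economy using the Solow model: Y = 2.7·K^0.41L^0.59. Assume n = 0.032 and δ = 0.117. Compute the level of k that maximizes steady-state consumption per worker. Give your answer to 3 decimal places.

The effective depreciation rate is n + δ = 0.032 + 0.117 = 0.149.
Maximizing c = f(k) − (n+δ)·k gives f'(k) = n+δ, i.e. 0.41·2.7·k^(0.41−1) = 0.149, so k_gold = (0.41·2.7/0.149)^(1/0.59) ≈ 29.9368.

k_gold ≈ 29.937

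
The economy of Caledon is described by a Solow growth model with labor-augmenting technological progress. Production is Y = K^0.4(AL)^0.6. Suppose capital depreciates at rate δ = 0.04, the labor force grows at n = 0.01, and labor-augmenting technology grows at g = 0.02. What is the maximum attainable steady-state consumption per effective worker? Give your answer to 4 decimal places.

c_gold ≈ 1.9178

Capital per effective worker breaks even when investment replaces (n + g + δ)·k; here n + g + δ = 0.07.
Golden rule sets MPK = n+g+δ: 0.4·k^(0.4−1) = 0.07, so k_gold = (0.4/0.07)^(1/0.6) ≈ 18.2643.
y_gold = 18.2643^0.4 ≈ 3.1963.
c_gold = y_gold − (n+g+δ)·k_gold = 3.1963 − 0.07·18.2643 ≈ 1.9178.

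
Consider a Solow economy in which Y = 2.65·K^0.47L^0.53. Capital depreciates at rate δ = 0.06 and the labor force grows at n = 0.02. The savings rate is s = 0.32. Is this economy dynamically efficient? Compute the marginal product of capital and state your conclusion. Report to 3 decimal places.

The effective depreciation rate is n + δ = 0.02 + 0.06 = 0.08.
Steady-state k*: s·A·k^0.47 = 0.08·k gives k* = (0.32·2.65/0.08)^(1/0.53) ≈ 86.0081.
MPK = 0.47·2.65·86.0081^(-0.53) ≈ 0.1175.
MPK > n+δ = 0.08, so the economy is dynamically efficient (under-saving).

dynamically efficient; MPK ≈ 0.118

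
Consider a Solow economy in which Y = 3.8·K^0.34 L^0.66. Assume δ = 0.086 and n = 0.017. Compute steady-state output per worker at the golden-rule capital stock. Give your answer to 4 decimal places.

The effective depreciation rate is n + δ = 0.017 + 0.086 = 0.103.
Setting f'(k) = n+δ gives 0.34·3.8·k^(0.34−1) = 0.103, hence k_gold = (0.34·3.8/0.103)^(1/0.66) ≈ 46.1616.
Output: y_gold = 3.8·k_gold^0.34 = 3.8·46.1616^0.34 ≈ 13.9842.

y_gold ≈ 13.9842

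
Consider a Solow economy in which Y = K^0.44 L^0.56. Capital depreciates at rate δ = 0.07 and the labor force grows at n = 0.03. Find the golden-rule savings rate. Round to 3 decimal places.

The effective depreciation rate is n + δ = 0.03 + 0.07 = 0.1.
At the golden rule MPK = n+δ, and in any Cobb-Douglas steady state s = (n+δ)·k/y = MPK·k/y = capital's share 0.44.

s_gold = 0.440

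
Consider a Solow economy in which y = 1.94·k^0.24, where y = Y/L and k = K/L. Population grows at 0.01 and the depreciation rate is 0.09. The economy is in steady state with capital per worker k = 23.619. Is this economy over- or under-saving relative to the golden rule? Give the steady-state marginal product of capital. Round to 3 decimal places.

over-saving; MPK ≈ 0.042

Capital per worker breaks even when investment replaces (n + δ)·k; here n + δ = 0.1.
MPK = 0.24·1.94·k^(0.24−1) = 0.24·1.94·23.619^(-0.76) ≈ 0.0421.
MPK < 0.1, so the economy is dynamically inefficient (over-saving).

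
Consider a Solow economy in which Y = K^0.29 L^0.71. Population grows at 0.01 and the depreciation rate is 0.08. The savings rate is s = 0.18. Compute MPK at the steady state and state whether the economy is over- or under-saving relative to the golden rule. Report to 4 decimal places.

under-saving; MPK ≈ 0.1450

n + δ = 0.01 + 0.08 = 0.09.
Steady-state k*: s·k^0.29 = 0.09·k gives k* = (0.18/0.09)^(1/0.71) ≈ 2.6545.
MPK = 0.29·2.6545^(-0.71) ≈ 0.1450.
MPK > n+δ = 0.09, so the economy is dynamically efficient (under-saving).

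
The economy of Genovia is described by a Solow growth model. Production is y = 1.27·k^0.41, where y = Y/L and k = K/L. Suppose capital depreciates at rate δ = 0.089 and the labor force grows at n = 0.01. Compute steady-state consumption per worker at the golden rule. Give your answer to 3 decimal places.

c_gold ≈ 2.375

n + δ = 0.01 + 0.089 = 0.099.
At the golden rule the marginal product of capital equals n+δ: 0.41·1.27·k^(0.41−1) = 0.099. Solving, k_gold = (0.41·1.27/0.099)^(1/0.59) ≈ 16.6707.
y_gold = 1.27·16.6707^0.41 ≈ 4.0254.
c_gold = y_gold − (n+δ)·k_gold = 4.0254 − 0.099·16.6707 ≈ 2.3750.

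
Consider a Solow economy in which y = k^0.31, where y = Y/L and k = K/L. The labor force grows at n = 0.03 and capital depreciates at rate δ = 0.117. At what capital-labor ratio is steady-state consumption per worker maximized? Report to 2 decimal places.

k_gold ≈ 2.95

n + δ = 0.03 + 0.117 = 0.147.
Maximizing c = f(k) − (n+δ)·k gives f'(k) = n+δ, i.e. 0.31·k^(0.31−1) = 0.147, so k_gold = (0.31/0.147)^(1/0.69) ≈ 2.9487.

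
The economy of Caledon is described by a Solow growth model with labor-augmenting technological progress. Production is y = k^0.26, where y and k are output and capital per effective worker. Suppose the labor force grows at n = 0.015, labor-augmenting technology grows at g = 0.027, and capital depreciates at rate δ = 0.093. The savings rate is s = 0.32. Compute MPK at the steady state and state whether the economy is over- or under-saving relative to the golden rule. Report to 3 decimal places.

over-saving; MPK ≈ 0.110

n + g + δ = 0.015 + 0.027 + 0.093 = 0.135.
Steady-state k*: s·k^0.26 = 0.135·k gives k* = (0.32/0.135)^(1/0.74) ≈ 3.2100.
MPK = 0.26·3.2100^(-0.74) ≈ 0.1097.
MPK < n+g+δ = 0.135, so the economy is dynamically inefficient (over-saving).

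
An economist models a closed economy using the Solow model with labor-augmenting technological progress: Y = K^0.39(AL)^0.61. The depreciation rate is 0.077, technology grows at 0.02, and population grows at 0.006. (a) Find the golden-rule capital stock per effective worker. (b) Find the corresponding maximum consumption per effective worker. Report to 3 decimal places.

(a) k_gold ≈ 8.870; (b) c_gold ≈ 1.429

The effective depreciation rate is n + g + δ = 0.006 + 0.02 + 0.077 = 0.103.
Golden rule sets MPK = n+g+δ: 0.39·k^(0.39−1) = 0.103, so k_gold = (0.39/0.103)^(1/0.61) ≈ 8.8698.
y_gold = 8.8698^0.39 ≈ 2.3425; c_gold = y_gold − 0.103·k_gold ≈ 1.4289.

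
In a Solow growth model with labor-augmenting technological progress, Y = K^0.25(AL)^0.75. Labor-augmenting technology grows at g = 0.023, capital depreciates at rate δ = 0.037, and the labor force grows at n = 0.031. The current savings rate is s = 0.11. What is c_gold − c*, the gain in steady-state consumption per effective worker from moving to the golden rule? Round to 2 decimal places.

Δc ≈ 0.10

The effective depreciation rate is n + g + δ = 0.031 + 0.023 + 0.037 = 0.091.
Current steady state (s = 0.11): k* = (0.11/0.091)^(1/0.75) ≈ 1.2877, y* = 1.2877^0.25 ≈ 1.0652, c* = (1−0.11)·1.0652 ≈ 0.9481.
At the golden rule the marginal product of capital equals n+g+δ: 0.25·k^(0.25−1) = 0.091. Solving, k_gold = (0.25/0.091)^(1/0.75) ≈ 3.8477.
y_gold = 3.8477^0.25 ≈ 1.4006, c_gold = y_gold − 0.091·k_gold ≈ 1.0504.
Gain: Δc = 1.0504 − 0.9481 ≈ 0.1023.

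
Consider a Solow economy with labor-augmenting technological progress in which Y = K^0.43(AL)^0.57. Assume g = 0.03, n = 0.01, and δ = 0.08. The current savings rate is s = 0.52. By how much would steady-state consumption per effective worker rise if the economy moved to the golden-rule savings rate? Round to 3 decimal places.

n + g + δ = 0.01 + 0.03 + 0.08 = 0.12.
Current steady state (s = 0.52): k* = (0.52/0.12)^(1/0.57) ≈ 13.0988, y* = 13.0988^0.43 ≈ 3.0228, c* = (1−0.52)·3.0228 ≈ 1.4509.
Setting f'(k) = n+g+δ gives 0.43·k^(0.43−1) = 0.12, hence k_gold = (0.43/0.12)^(1/0.57) ≈ 9.3850.
y_gold = 9.3850^0.43 ≈ 2.6191, c_gold = y_gold − 0.12·k_gold ≈ 1.4929.
Gain: Δc = 1.4929 − 1.4509 ≈ 0.0419.

Δc ≈ 0.042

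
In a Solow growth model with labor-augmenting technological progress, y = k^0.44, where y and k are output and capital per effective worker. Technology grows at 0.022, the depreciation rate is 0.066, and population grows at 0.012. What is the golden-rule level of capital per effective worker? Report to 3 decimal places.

n + g + δ = 0.012 + 0.022 + 0.066 = 0.1.
At the golden rule the marginal product of capital equals n+g+δ: 0.44·k^(0.44−1) = 0.1. Solving, k_gold = (0.44/0.1)^(1/0.56) ≈ 14.0936.

k_gold ≈ 14.094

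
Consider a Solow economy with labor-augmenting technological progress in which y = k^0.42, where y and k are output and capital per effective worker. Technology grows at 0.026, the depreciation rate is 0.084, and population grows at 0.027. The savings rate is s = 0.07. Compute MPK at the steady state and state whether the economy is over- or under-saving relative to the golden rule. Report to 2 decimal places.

under-saving; MPK ≈ 0.82

n + g + δ = 0.027 + 0.026 + 0.084 = 0.137.
Steady-state k*: s·k^0.42 = 0.137·k gives k* = (0.07/0.137)^(1/0.58) ≈ 0.3142.
MPK = 0.42·0.3142^(-0.58) ≈ 0.8220.
MPK > n+g+δ = 0.137, so the economy is dynamically efficient (under-saving).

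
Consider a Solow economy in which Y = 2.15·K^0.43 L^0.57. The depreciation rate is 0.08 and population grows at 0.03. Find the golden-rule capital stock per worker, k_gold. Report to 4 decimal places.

k_gold ≈ 41.8750

Capital per worker breaks even when investment replaces (n + δ)·k; here n + δ = 0.11.
At the golden rule the marginal product of capital equals n+δ: 0.43·2.15·k^(0.43−1) = 0.11. Solving, k_gold = (0.43·2.15/0.11)^(1/0.57) ≈ 41.8750.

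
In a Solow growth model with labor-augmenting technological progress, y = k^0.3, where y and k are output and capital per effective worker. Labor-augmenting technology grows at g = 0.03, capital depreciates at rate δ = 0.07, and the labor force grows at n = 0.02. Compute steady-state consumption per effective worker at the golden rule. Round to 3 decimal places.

Capital per effective worker breaks even when investment replaces (n + g + δ)·k; here n + g + δ = 0.12.
At the golden rule the marginal product of capital equals n+g+δ: 0.3·k^(0.3−1) = 0.12. Solving, k_gold = (0.3/0.12)^(1/0.7) ≈ 3.7024.
y_gold = 3.7024^0.3 ≈ 1.4810.
c_gold = y_gold − (n+g+δ)·k_gold = 1.4810 − 0.12·3.7024 ≈ 1.0367.

c_gold ≈ 1.037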